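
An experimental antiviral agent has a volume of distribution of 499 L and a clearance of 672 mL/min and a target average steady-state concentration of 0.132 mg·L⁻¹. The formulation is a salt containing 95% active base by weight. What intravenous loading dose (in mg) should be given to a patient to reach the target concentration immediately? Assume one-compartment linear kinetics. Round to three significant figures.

The loading dose fills Vd to the target concentration; clearance is irrelevant here.
LD = Vd × C / S = 499.0 × 0.1320 / 0.95 = 69.33 mg

69.3 mg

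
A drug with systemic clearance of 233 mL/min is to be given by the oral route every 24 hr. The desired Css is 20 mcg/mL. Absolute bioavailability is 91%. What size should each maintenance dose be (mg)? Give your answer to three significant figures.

7370 mg

Convert clearance: 233 mL/min × 60 min/h ÷ 1000 mL/L = 13.98 L/h
D = CL × Css × τ / F = 13.98 × 20 × 24 / 0.91 = 7374 mg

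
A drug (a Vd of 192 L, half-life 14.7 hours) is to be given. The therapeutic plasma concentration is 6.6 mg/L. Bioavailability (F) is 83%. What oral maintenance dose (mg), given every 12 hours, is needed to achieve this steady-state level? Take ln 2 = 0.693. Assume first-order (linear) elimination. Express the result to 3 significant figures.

864 mg

CL = 0.693 × Vd / t½ = 0.693 × 192.0 / 14.7 = 9.051 L/h
D = CL × Css × τ / F = 9.051 × 6.6 × 12 / 0.83 = 863.7 mg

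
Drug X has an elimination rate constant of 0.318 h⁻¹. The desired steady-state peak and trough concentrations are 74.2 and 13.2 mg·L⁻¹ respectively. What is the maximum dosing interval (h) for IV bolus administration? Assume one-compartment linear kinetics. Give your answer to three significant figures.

Between IV bolus doses, concentration decays as C = C₀·e^(−kτ), so C_peak/C_trough = e^(kτ).
τ_max = ln(C_peak/C_trough) / k = ln(74.2/13.2) / 0.3180 = 1.727 / 0.3180 = 5.431 h

5.43 h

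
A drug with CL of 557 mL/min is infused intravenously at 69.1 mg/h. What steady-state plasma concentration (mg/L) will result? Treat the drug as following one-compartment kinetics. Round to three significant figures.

2.07 mg/L

Convert clearance: 557 mL/min × 60 min/h ÷ 1000 mL/L = 33.42 L/h
Css = rate / CL = 69.1 / 33.42 = 2.068 mg/L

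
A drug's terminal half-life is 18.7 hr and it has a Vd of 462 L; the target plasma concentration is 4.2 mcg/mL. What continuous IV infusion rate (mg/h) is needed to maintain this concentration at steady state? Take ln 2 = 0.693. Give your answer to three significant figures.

CL = ln 2 · Vd / t½ = 0.693 × 462.0 / 18.7 = 17.12 L/h
Infusion rate = CL × Css = 17.12 × 4.2 = 71.90 mg/h

71.9 mg/h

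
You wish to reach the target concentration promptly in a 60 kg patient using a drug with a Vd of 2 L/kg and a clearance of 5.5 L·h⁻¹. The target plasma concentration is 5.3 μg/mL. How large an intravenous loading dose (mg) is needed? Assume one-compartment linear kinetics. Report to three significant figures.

Vd = 2 L/kg × 60 kg = 120.0 L
Loading dose depends on Vd (not clearance): it fills the distribution volume.
LD = Vd × C = 120.0 × 5.300 = 636.0 mg

636 mg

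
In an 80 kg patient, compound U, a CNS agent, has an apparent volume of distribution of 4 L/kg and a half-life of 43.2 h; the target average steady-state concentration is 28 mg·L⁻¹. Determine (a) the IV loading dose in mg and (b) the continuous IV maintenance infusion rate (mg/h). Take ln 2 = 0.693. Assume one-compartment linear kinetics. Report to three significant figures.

(a) 8960 mg; (b) 144 mg/h

Vd = 4 L/kg × 80 kg = 320.0 L
LD = Vd × C = 320.0 × 28 = 8960 mg
CL = 0.693 × Vd / t½ = 0.693 × 320.0 / 43.2 = 5.133 L/h
Infusion rate = CL × Css = 5.133 × 28 = 143.7 mg/h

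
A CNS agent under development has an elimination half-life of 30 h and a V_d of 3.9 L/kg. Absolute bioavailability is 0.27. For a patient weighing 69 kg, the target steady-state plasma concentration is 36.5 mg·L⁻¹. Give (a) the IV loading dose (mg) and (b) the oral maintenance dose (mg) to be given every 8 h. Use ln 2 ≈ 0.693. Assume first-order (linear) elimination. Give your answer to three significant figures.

Vd(total) = 69 kg × 3.9 L/kg = 269.1 L
LD = Vd × C = 269.1 × 36.5 = 9822 mg
CL = 0.693 × Vd / t½ = 0.693 × 269.1 / 30 = 6.216 L/h
D = CL × Css × τ / F = 6.216 × 36.5 × 8 / 0.27 = 6722 mg

(a) 9820 mg; (b) 6720 mg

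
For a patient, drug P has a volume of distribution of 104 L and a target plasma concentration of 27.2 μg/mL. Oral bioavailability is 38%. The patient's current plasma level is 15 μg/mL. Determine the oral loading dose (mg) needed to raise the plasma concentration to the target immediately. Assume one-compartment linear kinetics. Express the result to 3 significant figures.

3340 mg

Concentration deficit ΔC = 27.2 − 15 = 12.20 mg/L
LD = Vd × ΔC / F = 104.0 × 12.20 / 0.38 = 3339 mg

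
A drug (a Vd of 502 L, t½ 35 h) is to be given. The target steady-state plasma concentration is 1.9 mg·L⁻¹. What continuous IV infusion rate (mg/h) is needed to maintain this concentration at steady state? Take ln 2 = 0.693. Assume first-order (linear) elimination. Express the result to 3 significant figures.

CL = 0.693 × Vd / t½ = 0.693 × 502.0 / 35 = 9.940 L/h
Infusion rate = CL × Css = 9.940 × 1.9 = 18.89 mg/h

18.9 mg/h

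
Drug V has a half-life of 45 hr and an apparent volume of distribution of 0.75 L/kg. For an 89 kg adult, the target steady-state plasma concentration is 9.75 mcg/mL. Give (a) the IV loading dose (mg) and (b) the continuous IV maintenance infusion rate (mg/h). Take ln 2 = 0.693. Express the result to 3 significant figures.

(a) 651 mg; (b) 10.0 mg/h

Vd(total) = 89 kg × 0.75 L/kg = 66.75 L
LD = Vd × C = 66.75 × 9.75 = 650.8 mg
CL = 0.693 × Vd / t½ = 0.693 × 66.75 / 45 = 1.028 L/h
Infusion rate = CL × Css = 1.028 × 9.75 = 10.02 mg/h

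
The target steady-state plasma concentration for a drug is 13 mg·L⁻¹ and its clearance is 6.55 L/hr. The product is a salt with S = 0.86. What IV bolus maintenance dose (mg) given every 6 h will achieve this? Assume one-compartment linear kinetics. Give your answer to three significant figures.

At steady state, dose per interval replaces the amount cleared in that interval: S·D/τ = CL·Css.
D = CL × Css × τ / S = 6.550 × 13 × 6 / 0.86 = 594.1 mg

594 mg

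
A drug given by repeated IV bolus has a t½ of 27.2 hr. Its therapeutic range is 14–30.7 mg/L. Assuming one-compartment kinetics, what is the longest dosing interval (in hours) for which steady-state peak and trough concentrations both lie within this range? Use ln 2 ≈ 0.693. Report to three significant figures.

k = 0.693 / t½ = 0.693 / 27.2 = 0.02548 h⁻¹
Between IV bolus doses, concentration decays as C = C₀·e^(−kτ), so C_peak/C_trough = e^(kτ).
τ_max = ln(C_peak/C_trough) / k = ln(30.7/14) / 0.02548 = 0.7852 / 0.02548 = 30.82 h

30.8 h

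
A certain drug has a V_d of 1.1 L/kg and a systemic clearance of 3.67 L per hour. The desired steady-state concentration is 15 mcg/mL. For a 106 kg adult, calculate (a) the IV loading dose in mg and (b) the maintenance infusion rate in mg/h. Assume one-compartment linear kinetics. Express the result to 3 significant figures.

(a) 1750 mg; (b) 55.1 mg/h

Vd = 1.1 L/kg × 106 kg = 116.6 L
Loading dose = Vd × C = 116.6 × 15 = 1749 mg
Infusion rate = 3.670 L/h × 15 mg/L = 55.05 mg/h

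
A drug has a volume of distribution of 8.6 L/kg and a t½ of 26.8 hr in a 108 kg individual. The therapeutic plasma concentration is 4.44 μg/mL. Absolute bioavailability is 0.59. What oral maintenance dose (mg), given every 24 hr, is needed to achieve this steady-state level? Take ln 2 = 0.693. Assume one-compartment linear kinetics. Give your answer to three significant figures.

4340 mg

Vd(total) = 108 kg × 8.6 L/kg = 928.8 L
k = 0.693/26.8 = 0.02586 h⁻¹, so CL = k·Vd = 0.02586 × 928.8 = 24.02 L/h
D = CL × Css × τ / F = 24.02 × 4.44 × 24 / 0.59 = 4338 mg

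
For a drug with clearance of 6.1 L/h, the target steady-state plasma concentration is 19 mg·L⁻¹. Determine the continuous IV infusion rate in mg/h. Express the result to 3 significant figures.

Infusion rate = CL · Css = 6.100 L/h × 19 mg/L = 115.9 mg/h

116 mg/h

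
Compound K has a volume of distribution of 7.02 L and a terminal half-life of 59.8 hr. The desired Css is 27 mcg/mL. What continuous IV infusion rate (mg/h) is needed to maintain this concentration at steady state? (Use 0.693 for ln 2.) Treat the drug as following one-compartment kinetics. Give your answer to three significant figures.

2.20 mg/h

CL = ln 2 · Vd / t½ = 0.693 × 7.020 / 59.8 = 0.08135 L/h
Infusion rate = CL × Css = 0.08135 × 27 = 2.196 mg/h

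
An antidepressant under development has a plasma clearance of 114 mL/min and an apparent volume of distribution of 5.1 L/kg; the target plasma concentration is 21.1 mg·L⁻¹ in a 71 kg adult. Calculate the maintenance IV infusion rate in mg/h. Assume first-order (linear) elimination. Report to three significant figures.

Convert clearance: 114 mL/min × 60 min/h ÷ 1000 mL/L = 6.840 L/h
R₀ = 6.840 × 21.1 = 144.3 mg/h

144 mg/h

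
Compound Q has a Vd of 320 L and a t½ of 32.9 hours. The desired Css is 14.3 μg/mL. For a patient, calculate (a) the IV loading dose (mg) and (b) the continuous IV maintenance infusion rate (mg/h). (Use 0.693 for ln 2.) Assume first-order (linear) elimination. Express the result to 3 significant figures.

LD = Vd × C = 320.0 × 14.3 = 4576 mg
CL = 0.693 × Vd / t½ = 0.693 × 320.0 / 32.9 = 6.740 L/h
Infusion rate = CL × Css = 6.740 × 14.3 = 96.38 mg/h

(a) 4580 mg; (b) 96.4 mg/h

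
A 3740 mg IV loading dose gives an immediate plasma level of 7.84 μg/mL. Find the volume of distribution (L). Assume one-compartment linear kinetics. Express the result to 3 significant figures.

Immediately after an IV bolus, C₀ = Dose / Vd, so Vd = Dose / C₀.
Vd = 3740 / 7.84 = 477.0 L

477 L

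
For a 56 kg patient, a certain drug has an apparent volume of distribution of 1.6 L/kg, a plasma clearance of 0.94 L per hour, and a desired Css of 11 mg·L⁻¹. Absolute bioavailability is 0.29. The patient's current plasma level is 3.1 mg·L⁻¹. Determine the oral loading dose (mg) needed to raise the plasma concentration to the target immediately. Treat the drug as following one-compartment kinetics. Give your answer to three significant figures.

Vd = 1.6 L/kg × 56 kg = 89.60 L
LD is governed by Vd — clearance does not enter the loading-dose calculation.
Concentration deficit ΔC = 11 − 3.1 = 7.900 mg/L
LD = Vd × ΔC / F = 89.60 × 7.900 / 0.29 = 2441 mg

2440 mg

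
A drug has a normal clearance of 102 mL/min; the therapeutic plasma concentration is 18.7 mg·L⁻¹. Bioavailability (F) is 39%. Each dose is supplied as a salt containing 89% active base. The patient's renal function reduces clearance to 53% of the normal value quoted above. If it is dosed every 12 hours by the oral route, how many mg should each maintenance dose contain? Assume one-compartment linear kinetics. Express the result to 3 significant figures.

CL = 102 mL/min × 60/1000 = 6.120 L/h
Patient clearance = 0.53 × 6.120 = 3.244 L/h
At steady state, dose per interval replaces the amount cleared in that interval: F·S·D/τ = CL·Css.
D = CL × Css × τ / F / S = 3.244 × 18.7 × 12 / 0.39 / 0.89 = 2097 mg

2100 mg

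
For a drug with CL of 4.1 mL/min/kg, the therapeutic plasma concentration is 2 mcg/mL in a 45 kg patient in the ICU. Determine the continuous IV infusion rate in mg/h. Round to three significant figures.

CL = 4.1 mL/min/kg × 45 kg = 184.5 mL/min = 184.5 × 60/1000 = 11.07 L/h
R₀ = 11.07 × 2 = 22.14 mg/h

22.1 mg/h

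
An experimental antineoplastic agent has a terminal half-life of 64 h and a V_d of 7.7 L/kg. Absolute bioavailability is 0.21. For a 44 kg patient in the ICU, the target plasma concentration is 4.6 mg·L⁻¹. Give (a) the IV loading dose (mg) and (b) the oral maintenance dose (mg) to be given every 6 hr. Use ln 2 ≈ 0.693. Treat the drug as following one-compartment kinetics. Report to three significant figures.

(a) 1560 mg; (b) 482 mg

Total Vd = 7.7 × 44 = 338.8 L
LD = Vd × C = 338.8 × 4.6 = 1558 mg
CL = 0.693 × Vd / t½ = 0.693 × 338.8 / 64 = 3.669 L/h
D = CL × Css × τ / F = 3.669 × 4.6 × 6 / 0.21 = 482.2 mg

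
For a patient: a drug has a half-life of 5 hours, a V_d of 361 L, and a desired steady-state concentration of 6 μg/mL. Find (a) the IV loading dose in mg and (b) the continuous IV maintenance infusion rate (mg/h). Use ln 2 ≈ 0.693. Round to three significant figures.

LD = Vd × C = 361.0 × 6 = 2166 mg
CL = 0.693 × Vd / t½ = 0.693 × 361.0 / 5 = 50.03 L/h
Infusion rate = CL × Css = 50.03 × 6 = 300.2 mg/h

(a) 2170 mg; (b) 300 mg/h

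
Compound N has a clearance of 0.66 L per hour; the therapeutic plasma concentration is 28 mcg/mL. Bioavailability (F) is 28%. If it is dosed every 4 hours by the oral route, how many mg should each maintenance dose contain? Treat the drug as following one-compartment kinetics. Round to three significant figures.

264 mg

D = CL × Css × τ / F = 0.6600 × 28 × 4 / 0.28 = 264.0 mg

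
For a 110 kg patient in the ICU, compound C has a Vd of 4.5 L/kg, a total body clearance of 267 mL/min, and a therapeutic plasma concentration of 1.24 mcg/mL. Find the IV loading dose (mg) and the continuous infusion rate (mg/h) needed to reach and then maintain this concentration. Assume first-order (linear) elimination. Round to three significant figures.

(a) 614 mg; (b) 19.9 mg/h

Vd(total) = 110 kg × 4.5 L/kg = 495.0 L
Loading: fill Vd to C_target → 495.0 L × 1.24 mg/L = 613.8 mg
Convert clearance: 267 mL/min × 60 min/h ÷ 1000 mL/L = 16.02 L/h
Maintenance: replace elimination → rate = CL × Css = 16.02 × 1.24 = 19.86 mg/h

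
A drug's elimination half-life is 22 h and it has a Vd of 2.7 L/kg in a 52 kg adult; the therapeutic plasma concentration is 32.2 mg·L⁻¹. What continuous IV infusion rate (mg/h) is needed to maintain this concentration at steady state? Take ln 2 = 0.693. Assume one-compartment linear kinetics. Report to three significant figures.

142 mg/h

Total Vd = 2.7 × 52 = 140.4 L
k = 0.693/22 = 0.03150 h⁻¹, so CL = k·Vd = 0.03150 × 140.4 = 4.423 L/h
Infusion rate = CL × Css = 4.423 × 32.2 = 142.4 mg/h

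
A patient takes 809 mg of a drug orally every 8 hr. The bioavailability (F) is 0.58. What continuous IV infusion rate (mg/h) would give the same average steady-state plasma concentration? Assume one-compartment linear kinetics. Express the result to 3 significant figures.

Equivalent systemic input: infusion rate = F·D/τ.
Rate = 0.58 × 809 / 8 = 58.65 mg/h

58.7 mg/h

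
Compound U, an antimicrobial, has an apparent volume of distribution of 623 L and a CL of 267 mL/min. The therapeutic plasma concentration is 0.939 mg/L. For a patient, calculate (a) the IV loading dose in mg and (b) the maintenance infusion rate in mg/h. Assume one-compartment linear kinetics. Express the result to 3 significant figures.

(a) 585 mg; (b) 15.0 mg/h

Loading: fill Vd to C_target → 623.0 L × 0.939 mg/L = 585.0 mg
CL = 267 mL/min × 60/1000 = 16.02 L/h
Infusion rate = 16.02 L/h × 0.939 mg/L = 15.04 mg/h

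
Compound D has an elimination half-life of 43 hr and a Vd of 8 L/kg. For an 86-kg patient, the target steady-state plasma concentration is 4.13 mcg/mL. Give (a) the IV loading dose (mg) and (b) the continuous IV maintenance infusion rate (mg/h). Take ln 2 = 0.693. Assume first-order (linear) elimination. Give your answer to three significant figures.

(a) 2840 mg; (b) 45.8 mg/h

Total Vd = 8 × 86 = 688.0 L
LD = Vd × C = 688.0 × 4.13 = 2841 mg
CL = 0.693 × Vd / t½ = 0.693 × 688.0 / 43 = 11.09 L/h
Infusion rate = CL × Css = 11.09 × 4.13 = 45.80 mg/h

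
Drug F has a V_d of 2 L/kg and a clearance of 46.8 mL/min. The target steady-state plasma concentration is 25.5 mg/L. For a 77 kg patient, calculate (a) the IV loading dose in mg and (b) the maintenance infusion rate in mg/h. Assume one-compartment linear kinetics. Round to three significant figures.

(a) 3930 mg; (b) 71.6 mg/h

Vd = 2 L/kg × 77 kg = 154.0 L
Loading: fill Vd to C_target → 154.0 L × 25.5 mg/L = 3927 mg
CL = 46.8 mL/min = 46.8 × 0.06 = 2.808 L/h
Maintenance: replace elimination → rate = CL × Css = 2.808 × 25.5 = 71.60 mg/h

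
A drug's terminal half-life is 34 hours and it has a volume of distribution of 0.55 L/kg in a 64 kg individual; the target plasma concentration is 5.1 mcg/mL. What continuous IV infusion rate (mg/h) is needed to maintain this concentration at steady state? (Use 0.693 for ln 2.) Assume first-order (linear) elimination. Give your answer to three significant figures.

3.66 mg/h

Vd(total) = 64 kg × 0.55 L/kg = 35.20 L
k = 0.693/34 = 0.02038 h⁻¹, so CL = k·Vd = 0.02038 × 35.20 = 0.7174 L/h
Infusion rate = CL × Css = 0.7174 × 5.1 = 3.659 mg/h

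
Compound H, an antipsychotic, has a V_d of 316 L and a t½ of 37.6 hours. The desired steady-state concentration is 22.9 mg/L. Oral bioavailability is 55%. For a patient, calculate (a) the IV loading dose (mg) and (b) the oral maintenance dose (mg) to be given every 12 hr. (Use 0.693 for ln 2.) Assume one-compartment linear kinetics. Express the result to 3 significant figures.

(a) 7240 mg; (b) 2910 mg

LD = Vd × C = 316.0 × 22.9 = 7236 mg
CL = 0.693 × Vd / t½ = 0.693 × 316.0 / 37.6 = 5.824 L/h
D = CL × Css × τ / F = 5.824 × 22.9 × 12 / 0.55 = 2910 mg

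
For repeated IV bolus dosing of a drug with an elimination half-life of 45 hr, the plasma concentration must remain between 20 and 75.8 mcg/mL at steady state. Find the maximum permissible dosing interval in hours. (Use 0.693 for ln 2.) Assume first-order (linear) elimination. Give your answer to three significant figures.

k = 0.693 / t½ = 0.693 / 45 = 0.01540 h⁻¹
Between IV bolus doses, concentration decays as C = C₀·e^(−kτ), so C_peak/C_trough = e^(kτ).
τ_max = ln(C_peak/C_trough) / k = ln(75.8/20) / 0.01540 = 1.332 / 0.01540 = 86.49 h

86.5 h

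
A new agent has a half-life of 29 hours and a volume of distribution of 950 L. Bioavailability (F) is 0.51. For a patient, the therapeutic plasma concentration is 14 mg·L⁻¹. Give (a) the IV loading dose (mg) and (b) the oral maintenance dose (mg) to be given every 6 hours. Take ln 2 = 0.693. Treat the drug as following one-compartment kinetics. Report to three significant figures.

(a) 13300 mg; (b) 3740 mg

LD = Vd × C = 950.0 × 14 = 13300 mg
CL = 0.693 × Vd / t½ = 0.693 × 950.0 / 29 = 22.70 L/h
D = CL × Css × τ / F = 22.70 × 14 × 6 / 0.51 = 3739 mg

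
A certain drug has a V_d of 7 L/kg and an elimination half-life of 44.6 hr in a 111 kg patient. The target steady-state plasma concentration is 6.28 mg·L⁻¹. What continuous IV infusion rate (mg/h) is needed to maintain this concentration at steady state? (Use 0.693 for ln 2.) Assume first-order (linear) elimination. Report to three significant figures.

Vd(total) = 111 kg × 7 L/kg = 777.0 L
CL = ln 2 · Vd / t½ = 0.693 × 777.0 / 44.6 = 12.07 L/h
Infusion rate = CL × Css = 12.07 × 6.28 = 75.80 mg/h

75.8 mg/h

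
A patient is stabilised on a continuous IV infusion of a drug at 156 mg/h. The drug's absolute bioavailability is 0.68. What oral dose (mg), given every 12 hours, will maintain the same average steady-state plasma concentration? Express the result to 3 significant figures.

2750 mg

To maintain the same Css, the systemic dosing rate must be unchanged: F·D/τ = infusion rate.
D = rate × τ / F = 156 × 12 / 0.68 = 2753 mg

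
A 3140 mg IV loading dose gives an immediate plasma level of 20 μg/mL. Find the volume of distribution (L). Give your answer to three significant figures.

157 L

Immediately after an IV bolus, C₀ = Dose / Vd, so Vd = Dose / C₀.
Vd = 3140 / 20 = 157.0 L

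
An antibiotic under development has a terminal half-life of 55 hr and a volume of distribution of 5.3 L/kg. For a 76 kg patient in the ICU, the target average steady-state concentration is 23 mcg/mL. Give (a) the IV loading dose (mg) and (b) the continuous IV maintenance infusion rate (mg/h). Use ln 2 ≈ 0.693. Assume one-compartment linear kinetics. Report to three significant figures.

Total Vd = 5.3 × 76 = 402.8 L
LD = Vd × C = 402.8 × 23 = 9264 mg
CL = 0.693 × Vd / t½ = 0.693 × 402.8 / 55 = 5.075 L/h
Infusion rate = CL × Css = 5.075 × 23 = 116.7 mg/h

(a) 9260 mg; (b) 117 mg/h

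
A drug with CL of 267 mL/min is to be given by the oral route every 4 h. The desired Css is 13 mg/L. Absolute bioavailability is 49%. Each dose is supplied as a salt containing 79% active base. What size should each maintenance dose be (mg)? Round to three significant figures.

2150 mg

CL = 267 mL/min = 267 × 0.06 = 16.02 L/h
D = CL × Css × τ / F / S = 16.02 × 13 × 4 / 0.49 / 0.79 = 2152 mg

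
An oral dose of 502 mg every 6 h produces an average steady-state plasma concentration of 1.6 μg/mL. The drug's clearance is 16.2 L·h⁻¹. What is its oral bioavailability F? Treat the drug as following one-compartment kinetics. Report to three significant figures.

0.310

F·D/τ = CL·Css at steady state → F = CL·Css·τ / D.
F = 16.2 × 1.6 × 6 / 502 = 0.310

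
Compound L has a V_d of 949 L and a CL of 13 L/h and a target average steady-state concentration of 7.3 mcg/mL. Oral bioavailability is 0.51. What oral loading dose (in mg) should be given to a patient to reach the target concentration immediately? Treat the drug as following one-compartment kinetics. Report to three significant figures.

13600 mg

LD = Vd × C / F = 949.0 × 7.300 / 0.51 = 13580 mg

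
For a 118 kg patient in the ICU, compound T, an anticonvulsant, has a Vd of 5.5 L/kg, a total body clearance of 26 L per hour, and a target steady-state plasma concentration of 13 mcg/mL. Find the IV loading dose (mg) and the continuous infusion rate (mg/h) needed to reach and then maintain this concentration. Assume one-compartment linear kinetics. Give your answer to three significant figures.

(a) 8440 mg; (b) 338 mg/h

Vd(total) = 118 kg × 5.5 L/kg = 649.0 L
Loading dose = Vd × C = 649.0 × 13 = 8437 mg
Maintenance: replace elimination → rate = CL × Css = 26.00 × 13 = 338.0 mg/h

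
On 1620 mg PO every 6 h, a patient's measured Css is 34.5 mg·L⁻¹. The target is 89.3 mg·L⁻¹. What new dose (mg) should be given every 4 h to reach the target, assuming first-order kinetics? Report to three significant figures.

2800 mg

For first-order elimination, Css ∝ F·D/(CL·τ); F and CL are unchanged, so Css ∝ D/τ.
D₂ = D₁ × (Css,target / Css,current) × (τ₂/τ₁) = 1620 × (89.3/34.5) × (4/6) = 2795 mg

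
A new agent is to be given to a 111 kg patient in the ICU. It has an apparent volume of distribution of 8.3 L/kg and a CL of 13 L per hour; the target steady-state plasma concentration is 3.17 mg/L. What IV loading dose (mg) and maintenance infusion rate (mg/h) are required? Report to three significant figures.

(a) 2920 mg; (b) 41.2 mg/h

Total Vd = 8.3 × 111 = 921.3 L
LD = Vd · C_target = 921.3 × 3.17 = 2921 mg
Maintenance: replace elimination → rate = CL × Css = 13.00 × 3.17 = 41.21 mg/h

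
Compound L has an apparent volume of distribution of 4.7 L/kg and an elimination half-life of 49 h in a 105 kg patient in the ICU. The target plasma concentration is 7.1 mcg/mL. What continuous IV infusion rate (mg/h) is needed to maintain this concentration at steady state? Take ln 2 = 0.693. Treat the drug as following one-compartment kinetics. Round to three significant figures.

49.6 mg/h

Vd = 4.7 L/kg × 105 kg = 493.5 L
CL = ln 2 · Vd / t½ = 0.693 × 493.5 / 49 = 6.980 L/h
Infusion rate = CL × Css = 6.980 × 7.1 = 49.56 mg/h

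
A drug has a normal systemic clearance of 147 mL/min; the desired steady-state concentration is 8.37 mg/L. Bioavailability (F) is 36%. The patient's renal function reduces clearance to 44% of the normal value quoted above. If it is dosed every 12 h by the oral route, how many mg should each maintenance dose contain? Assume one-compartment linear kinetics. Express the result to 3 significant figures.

CL = 147 mL/min × 60/1000 = 8.820 L/h
Patient clearance = 0.44 × 8.820 = 3.881 L/h
At steady state, dose per interval replaces the amount cleared in that interval: F·D/τ = CL·Css.
D = CL × Css × τ / F = 3.881 × 8.37 × 12 / 0.36 = 1083 mg

1080 mg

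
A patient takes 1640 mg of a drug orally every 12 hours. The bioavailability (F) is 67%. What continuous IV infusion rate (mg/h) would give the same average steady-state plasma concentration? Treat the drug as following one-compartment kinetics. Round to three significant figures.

Equivalent systemic input: infusion rate = F·D/τ.
Rate = 0.67 × 1640 / 12 = 91.57 mg/h

91.6 mg/h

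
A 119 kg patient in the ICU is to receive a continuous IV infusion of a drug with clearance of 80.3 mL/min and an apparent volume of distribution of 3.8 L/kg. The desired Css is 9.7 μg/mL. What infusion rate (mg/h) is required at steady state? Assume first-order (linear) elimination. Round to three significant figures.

46.7 mg/h

CL = 80.3 mL/min = 80.3 × 0.06 = 4.818 L/h
Infusion rate = CL · Css = 4.818 L/h × 9.7 mg/L = 46.73 mg/h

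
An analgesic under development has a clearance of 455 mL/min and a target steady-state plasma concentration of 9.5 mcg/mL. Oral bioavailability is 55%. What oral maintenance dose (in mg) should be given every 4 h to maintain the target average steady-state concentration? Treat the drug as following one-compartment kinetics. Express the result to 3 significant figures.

CL = 455 mL/min × 60/1000 = 27.30 L/h
D = CL × Css × τ / F = 27.30 × 9.5 × 4 / 0.55 = 1886 mg

1890 mg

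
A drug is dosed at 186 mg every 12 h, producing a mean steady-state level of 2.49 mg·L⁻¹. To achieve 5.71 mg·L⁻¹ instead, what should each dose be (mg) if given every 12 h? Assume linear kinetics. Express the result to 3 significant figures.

427 mg

With linear kinetics, Css is proportional to dose rate (D/τ) at fixed clearance.
D₂ = D₁ × (Css,target / Css,current) = 186 × 5.71/2.49 = 426.5 mg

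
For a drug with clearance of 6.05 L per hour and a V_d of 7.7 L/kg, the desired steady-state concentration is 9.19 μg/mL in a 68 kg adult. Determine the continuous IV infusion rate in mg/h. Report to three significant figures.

Rate = CL × Css = 6.050 × 9.19 = 55.60 mg/h

55.6 mg/h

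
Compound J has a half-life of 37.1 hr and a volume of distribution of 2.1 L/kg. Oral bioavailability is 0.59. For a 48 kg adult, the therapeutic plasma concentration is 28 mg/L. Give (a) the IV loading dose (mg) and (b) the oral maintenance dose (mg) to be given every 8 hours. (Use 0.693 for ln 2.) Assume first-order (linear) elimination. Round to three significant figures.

(a) 2820 mg; (b) 715 mg

Total Vd = 2.1 × 48 = 100.8 L
LD = Vd × C = 100.8 × 28 = 2822 mg
CL = 0.693 × Vd / t½ = 0.693 × 100.8 / 37.1 = 1.883 L/h
D = CL × Css × τ / F = 1.883 × 28 × 8 / 0.59 = 714.9 mg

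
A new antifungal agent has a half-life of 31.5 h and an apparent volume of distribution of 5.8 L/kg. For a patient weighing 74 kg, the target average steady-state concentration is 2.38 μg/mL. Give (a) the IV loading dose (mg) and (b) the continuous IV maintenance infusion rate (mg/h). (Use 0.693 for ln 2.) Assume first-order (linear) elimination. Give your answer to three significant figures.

Vd = 5.8 L/kg × 74 kg = 429.2 L
LD = Vd × C = 429.2 × 2.38 = 1021 mg
CL = 0.693 × Vd / t½ = 0.693 × 429.2 / 31.5 = 9.442 L/h
Infusion rate = CL × Css = 9.442 × 2.38 = 22.47 mg/h

(a) 1020 mg; (b) 22.5 mg/h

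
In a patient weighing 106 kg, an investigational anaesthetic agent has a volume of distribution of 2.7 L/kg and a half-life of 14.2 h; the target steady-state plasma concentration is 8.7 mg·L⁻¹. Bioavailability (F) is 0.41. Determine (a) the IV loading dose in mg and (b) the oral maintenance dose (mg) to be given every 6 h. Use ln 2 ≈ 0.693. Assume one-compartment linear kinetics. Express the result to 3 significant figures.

Vd(total) = 106 kg × 2.7 L/kg = 286.2 L
LD = Vd × C = 286.2 × 8.7 = 2490 mg
CL = 0.693 × Vd / t½ = 0.693 × 286.2 / 14.2 = 13.97 L/h
D = CL × Css × τ / F = 13.97 × 8.7 × 6 / 0.41 = 1779 mg

(a) 2490 mg; (b) 1780 mg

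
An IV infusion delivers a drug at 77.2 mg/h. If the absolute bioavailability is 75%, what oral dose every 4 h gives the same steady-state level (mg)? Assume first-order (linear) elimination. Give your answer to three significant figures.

To maintain the same Css, the systemic dosing rate must be unchanged: F·D/τ = infusion rate.
D = rate × τ / F = 77.2 × 4 / 0.75 = 411.7 mg

412 mg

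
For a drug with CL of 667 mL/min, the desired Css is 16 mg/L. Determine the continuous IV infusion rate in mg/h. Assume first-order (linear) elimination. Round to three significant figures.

CL = 667 mL/min × 60/1000 = 40.02 L/h
At steady state, infusion rate equals elimination rate: rate in = CL × Css.
R₀ = 40.02 × 16 = 640.3 mg/h

640 mg/h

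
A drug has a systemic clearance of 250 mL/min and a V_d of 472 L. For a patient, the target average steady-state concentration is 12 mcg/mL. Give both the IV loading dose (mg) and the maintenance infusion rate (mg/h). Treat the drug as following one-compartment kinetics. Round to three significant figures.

(a) 5660 mg; (b) 180 mg/h

Loading dose = Vd × C = 472.0 × 12 = 5664 mg
Convert clearance: 250 mL/min × 60 min/h ÷ 1000 mL/L = 15.00 L/h
Maintenance infusion rate = CL × Css = 15.00 × 12 = 180.0 mg/h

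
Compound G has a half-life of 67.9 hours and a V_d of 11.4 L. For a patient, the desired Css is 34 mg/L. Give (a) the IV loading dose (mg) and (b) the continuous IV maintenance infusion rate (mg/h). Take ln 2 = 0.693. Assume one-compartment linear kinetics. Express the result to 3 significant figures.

LD = Vd × C = 11.40 × 34 = 387.6 mg
CL = 0.693 × Vd / t½ = 0.693 × 11.40 / 67.9 = 0.1164 L/h
Infusion rate = CL × Css = 0.1164 × 34 = 3.958 mg/h

(a) 388 mg; (b) 3.96 mg/h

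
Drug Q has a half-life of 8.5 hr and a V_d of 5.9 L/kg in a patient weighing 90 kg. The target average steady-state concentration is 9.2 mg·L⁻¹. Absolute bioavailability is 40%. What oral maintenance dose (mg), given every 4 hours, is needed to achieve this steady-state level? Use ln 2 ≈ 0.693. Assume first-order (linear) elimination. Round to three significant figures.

3980 mg

Vd(total) = 90 kg × 5.9 L/kg = 531.0 L
k = 0.693/8.5 = 0.08153 h⁻¹, so CL = k·Vd = 0.08153 × 531.0 = 43.29 L/h
D = CL × Css × τ / F = 43.29 × 9.2 × 4 / 0.4 = 3983 mg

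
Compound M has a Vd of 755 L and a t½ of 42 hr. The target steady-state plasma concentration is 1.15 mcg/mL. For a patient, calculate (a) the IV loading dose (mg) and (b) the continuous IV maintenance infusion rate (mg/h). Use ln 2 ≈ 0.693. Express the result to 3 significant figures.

(a) 868 mg; (b) 14.3 mg/h

LD = Vd × C = 755.0 × 1.15 = 868.3 mg
CL = 0.693 × Vd / t½ = 0.693 × 755.0 / 42 = 12.46 L/h
Infusion rate = CL × Css = 12.46 × 1.15 = 14.33 mg/h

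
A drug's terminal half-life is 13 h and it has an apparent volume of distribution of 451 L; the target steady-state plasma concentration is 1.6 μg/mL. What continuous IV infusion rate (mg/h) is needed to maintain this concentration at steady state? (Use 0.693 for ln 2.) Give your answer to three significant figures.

38.5 mg/h

k = 0.693/13 = 0.05331 h⁻¹, so CL = k·Vd = 0.05331 × 451.0 = 24.04 L/h
Infusion rate = CL × Css = 24.04 × 1.6 = 38.46 mg/h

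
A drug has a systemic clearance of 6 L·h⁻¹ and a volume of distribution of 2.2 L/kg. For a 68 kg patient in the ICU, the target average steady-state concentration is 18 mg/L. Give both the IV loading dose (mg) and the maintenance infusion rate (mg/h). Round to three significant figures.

Vd = 2.2 L/kg × 68 kg = 149.6 L
LD = Vd · C_target = 149.6 × 18 = 2693 mg
Maintenance infusion rate = CL × Css = 6.000 × 18 = 108.0 mg/h

(a) 2690 mg; (b) 108 mg/h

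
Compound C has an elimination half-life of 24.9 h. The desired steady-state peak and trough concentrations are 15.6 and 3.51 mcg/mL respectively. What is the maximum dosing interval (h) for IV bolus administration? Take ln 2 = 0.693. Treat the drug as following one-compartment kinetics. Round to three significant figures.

53.6 h

k = 0.693 / t½ = 0.693 / 24.9 = 0.02783 h⁻¹
Between IV bolus doses, concentration decays as C = C₀·e^(−kτ), so C_peak/C_trough = e^(kτ).
τ_max = ln(C_peak/C_trough) / k = ln(15.6/3.51) / 0.02783 = 1.492 / 0.02783 = 53.61 h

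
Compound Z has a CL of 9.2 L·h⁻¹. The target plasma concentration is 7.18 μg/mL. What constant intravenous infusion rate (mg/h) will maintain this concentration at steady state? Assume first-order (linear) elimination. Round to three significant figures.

66.1 mg/h

At steady state, infusion rate equals elimination rate: rate in = CL × Css.
Rate = CL × Css = 9.200 × 7.18 = 66.06 mg/h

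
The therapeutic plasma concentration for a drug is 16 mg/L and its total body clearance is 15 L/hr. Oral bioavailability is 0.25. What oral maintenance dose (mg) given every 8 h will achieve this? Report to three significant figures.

At steady state, dose per interval replaces the amount cleared in that interval: F·D/τ = CL·Css.
D = CL × Css × τ / F = 15.00 × 16 × 8 / 0.25 = 7680 mg

7680 mg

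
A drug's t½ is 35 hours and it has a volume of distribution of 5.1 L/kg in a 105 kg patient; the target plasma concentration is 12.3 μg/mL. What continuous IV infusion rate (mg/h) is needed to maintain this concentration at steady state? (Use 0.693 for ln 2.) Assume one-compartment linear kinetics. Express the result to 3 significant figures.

Vd = 5.1 L/kg × 105 kg = 535.5 L
CL = 0.693 × Vd / t½ = 0.693 × 535.5 / 35 = 10.60 L/h
Infusion rate = CL × Css = 10.60 × 12.3 = 130.4 mg/h

130 mg/h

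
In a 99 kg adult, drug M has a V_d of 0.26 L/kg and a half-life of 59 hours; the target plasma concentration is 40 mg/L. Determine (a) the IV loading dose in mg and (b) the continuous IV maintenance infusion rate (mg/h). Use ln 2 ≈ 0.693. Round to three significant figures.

(a) 1030 mg; (b) 12.1 mg/h

Vd = 0.26 L/kg × 99 kg = 25.74 L
LD = Vd × C = 25.74 × 40 = 1030 mg
CL = 0.693 × Vd / t½ = 0.693 × 25.74 / 59 = 0.3023 L/h
Infusion rate = CL × Css = 0.3023 × 40 = 12.09 mg/h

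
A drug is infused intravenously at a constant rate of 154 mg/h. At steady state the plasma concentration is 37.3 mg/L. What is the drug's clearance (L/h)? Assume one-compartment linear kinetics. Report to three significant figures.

At steady state, infusion rate = CL × Css, so CL = rate / Css.
CL = 154 / 37.3 = 4.129 L/h

4.13 L/h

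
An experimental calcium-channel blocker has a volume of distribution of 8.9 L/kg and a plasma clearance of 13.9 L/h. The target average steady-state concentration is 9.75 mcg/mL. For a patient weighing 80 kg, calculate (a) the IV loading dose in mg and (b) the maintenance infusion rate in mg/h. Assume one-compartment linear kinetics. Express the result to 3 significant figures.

(a) 6940 mg; (b) 136 mg/h

Total Vd = 8.9 × 80 = 712.0 L
Loading: fill Vd to C_target → 712.0 L × 9.75 mg/L = 6942 mg
Infusion rate = 13.90 L/h × 9.75 mg/L = 135.5 mg/h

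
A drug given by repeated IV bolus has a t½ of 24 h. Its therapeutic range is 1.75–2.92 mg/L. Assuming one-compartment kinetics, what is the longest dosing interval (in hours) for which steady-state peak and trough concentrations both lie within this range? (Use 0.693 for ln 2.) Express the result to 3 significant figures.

17.7 h

k = 0.693 / t½ = 0.693 / 24 = 0.02888 h⁻¹
Between IV bolus doses, concentration decays as C = C₀·e^(−kτ), so C_peak/C_trough = e^(kτ).
τ_max = ln(C_peak/C_trough) / k = ln(2.92/1.75) / 0.02888 = 0.5120 / 0.02888 = 17.73 h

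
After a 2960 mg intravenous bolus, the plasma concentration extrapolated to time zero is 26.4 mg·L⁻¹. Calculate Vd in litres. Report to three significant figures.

Immediately after an IV bolus, C₀ = Dose / Vd, so Vd = Dose / C₀.
Vd = 2960 / 26.4 = 112.1 L

112 L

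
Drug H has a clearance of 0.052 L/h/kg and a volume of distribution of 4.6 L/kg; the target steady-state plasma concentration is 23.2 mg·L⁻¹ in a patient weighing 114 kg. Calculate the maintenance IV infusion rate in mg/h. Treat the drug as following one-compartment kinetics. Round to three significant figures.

CL = 0.052 L/h/kg × 114 kg = 5.928 L/h
Infusion rate = CL · Css = 5.928 L/h × 23.2 mg/L = 137.5 mg/h

138 mg/h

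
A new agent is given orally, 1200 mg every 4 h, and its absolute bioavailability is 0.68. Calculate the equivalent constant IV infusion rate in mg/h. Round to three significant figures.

204 mg/h

Equivalent systemic input: infusion rate = F·D/τ.
Rate = 0.68 × 1200 / 4 = 204.0 mg/h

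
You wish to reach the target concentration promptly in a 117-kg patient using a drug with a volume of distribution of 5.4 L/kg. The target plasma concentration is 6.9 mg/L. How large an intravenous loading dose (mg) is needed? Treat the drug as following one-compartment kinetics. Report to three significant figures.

4360 mg

Total Vd = 5.4 × 117 = 631.8 L
LD = Vd × C = 631.8 × 6.900 = 4359 mg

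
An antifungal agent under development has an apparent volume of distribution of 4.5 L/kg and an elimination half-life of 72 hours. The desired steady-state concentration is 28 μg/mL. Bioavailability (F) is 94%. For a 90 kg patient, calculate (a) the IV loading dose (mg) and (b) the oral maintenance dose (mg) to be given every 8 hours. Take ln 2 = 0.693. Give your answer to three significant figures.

(a) 11300 mg; (b) 929 mg

Vd = 4.5 L/kg × 90 kg = 405.0 L
LD = Vd × C = 405.0 × 28 = 11340 mg
CL = 0.693 × Vd / t½ = 0.693 × 405.0 / 72 = 3.898 L/h
D = CL × Css × τ / F = 3.898 × 28 × 8 / 0.94 = 928.9 mg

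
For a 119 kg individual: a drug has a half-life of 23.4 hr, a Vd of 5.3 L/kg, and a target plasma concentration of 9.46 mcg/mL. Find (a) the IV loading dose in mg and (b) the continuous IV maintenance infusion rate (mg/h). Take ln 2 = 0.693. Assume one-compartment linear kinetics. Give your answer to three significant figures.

Vd(total) = 119 kg × 5.3 L/kg = 630.7 L
LD = Vd × C = 630.7 × 9.46 = 5966 mg
CL = 0.693 × Vd / t½ = 0.693 × 630.7 / 23.4 = 18.68 L/h
Infusion rate = CL × Css = 18.68 × 9.46 = 176.7 mg/h

(a) 5970 mg; (b) 177 mg/h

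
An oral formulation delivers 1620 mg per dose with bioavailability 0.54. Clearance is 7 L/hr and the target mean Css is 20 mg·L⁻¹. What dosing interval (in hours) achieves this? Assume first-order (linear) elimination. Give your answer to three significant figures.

6.25 h

F·D/τ = CL·Css → τ = F·D / (CL·Css).
τ = 0.54 × 1620 / (7 × 20) = 6.249 h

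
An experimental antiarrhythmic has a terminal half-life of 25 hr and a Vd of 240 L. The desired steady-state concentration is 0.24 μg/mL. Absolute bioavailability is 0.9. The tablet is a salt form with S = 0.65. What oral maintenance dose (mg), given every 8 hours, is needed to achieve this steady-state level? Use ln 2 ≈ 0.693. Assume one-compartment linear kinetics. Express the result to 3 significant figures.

21.8 mg

k = 0.693/25 = 0.02772 h⁻¹, so CL = k·Vd = 0.02772 × 240.0 = 6.653 L/h
D = CL × Css × τ / F / S = 6.653 × 0.24 × 8 / 0.9 / 0.65 = 21.84 mg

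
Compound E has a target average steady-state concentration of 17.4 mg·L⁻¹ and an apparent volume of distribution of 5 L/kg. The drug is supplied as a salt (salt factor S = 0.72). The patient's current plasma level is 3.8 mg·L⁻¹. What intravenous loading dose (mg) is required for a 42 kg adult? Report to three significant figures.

Total Vd = 5 × 42 = 210.0 L
Concentration deficit ΔC = 17.4 − 3.8 = 13.60 mg/L
LD = Vd × ΔC / S = 210.0 × 13.60 / 0.72 = 3967 mg

3970 mg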